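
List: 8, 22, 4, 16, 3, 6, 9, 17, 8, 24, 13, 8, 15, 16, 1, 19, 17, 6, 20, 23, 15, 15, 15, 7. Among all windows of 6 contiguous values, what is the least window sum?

55

Each size-6 window and its sum:
(8, 22, 4, 16, 3, 6) → sum 59
(22, 4, 16, 3, 6, 9) → sum 60
(4, 16, 3, 6, 9, 17) → sum 55
(16, 3, 6, 9, 17, 8) → sum 59
(3, 6, 9, 17, 8, 24) → sum 67
(6, 9, 17, 8, 24, 13) → sum 77
(9, 17, 8, 24, 13, 8) → sum 79
(17, 8, 24, 13, 8, 15) → sum 85
(8, 24, 13, 8, 15, 16) → sum 84
(24, 13, 8, 15, 16, 1) → sum 77
(13, 8, 15, 16, 1, 19) → sum 72
(8, 15, 16, 1, 19, 17) → sum 76
(15, 16, 1, 19, 17, 6) → sum 74
(16, 1, 19, 17, 6, 20) → sum 79
(1, 19, 17, 6, 20, 23) → sum 86
(19, 17, 6, 20, 23, 15) → sum 100
(17, 6, 20, 23, 15, 15) → sum 96
(6, 20, 23, 15, 15, 15) → sum 94
(20, 23, 15, 15, 15, 7) → sum 95
Least of these is 55.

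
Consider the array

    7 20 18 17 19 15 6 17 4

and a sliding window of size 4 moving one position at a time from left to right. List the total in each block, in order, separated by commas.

62, 74, 69, 57, 57, 42

[7, 20, 18, 17] → sum 62
[20, 18, 17, 19] → sum 74
[18, 17, 19, 15] → sum 69
[17, 19, 15, 6] → sum 57
[19, 15, 6, 17] → sum 57
[15, 6, 17, 4] → sum 42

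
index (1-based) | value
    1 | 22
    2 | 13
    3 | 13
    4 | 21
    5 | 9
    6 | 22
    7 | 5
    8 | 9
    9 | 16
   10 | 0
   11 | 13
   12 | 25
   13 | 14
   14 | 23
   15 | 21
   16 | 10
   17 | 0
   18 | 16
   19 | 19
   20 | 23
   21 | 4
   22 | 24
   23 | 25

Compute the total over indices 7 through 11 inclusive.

Elements at indices 7..11: 5, 9, 16, 0, 13
sum(5, 9, 16, 0, 13) = 43

43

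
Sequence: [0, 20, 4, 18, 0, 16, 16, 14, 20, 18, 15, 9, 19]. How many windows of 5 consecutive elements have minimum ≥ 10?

[0, 20, 4, 18, 0] → min 0
[20, 4, 18, 0, 16] → min 0
[4, 18, 0, 16, 16] → min 0
[18, 0, 16, 16, 14] → min 0
[0, 16, 16, 14, 20] → min 0
[16, 16, 14, 20, 18] → min 14  ≥ 10 ✓
[16, 14, 20, 18, 15] → min 14  ≥ 10 ✓
[14, 20, 18, 15, 9] → min 9
[20, 18, 15, 9, 19] → min 9
2 windows satisfy the condition.

2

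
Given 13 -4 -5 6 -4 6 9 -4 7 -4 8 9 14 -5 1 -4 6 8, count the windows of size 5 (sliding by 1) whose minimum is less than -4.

8

13 -4 -5 6 -4 → min -5  < -4 ✓
-4 -5 6 -4 6 → min -5  < -4 ✓
-5 6 -4 6 9 → min -5  < -4 ✓
6 -4 6 9 -4 → min -4
-4 6 9 -4 7 → min -4
6 9 -4 7 -4 → min -4
9 -4 7 -4 8 → min -4
-4 7 -4 8 9 → min -4
7 -4 8 9 14 → min -4
-4 8 9 14 -5 → min -5  < -4 ✓
8 9 14 -5 1 → min -5  < -4 ✓
9 14 -5 1 -4 → min -5  < -4 ✓
14 -5 1 -4 6 → min -5  < -4 ✓
-5 1 -4 6 8 → min -5  < -4 ✓
8 windows satisfy the condition.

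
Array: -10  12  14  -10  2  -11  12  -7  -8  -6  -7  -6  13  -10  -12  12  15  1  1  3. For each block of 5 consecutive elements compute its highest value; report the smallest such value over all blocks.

-6

Window maxs for each of the 16 positions:
(-10, 12, 14, -10, 2) → max 14
(12, 14, -10, 2, -11) → max 14
(14, -10, 2, -11, 12) → max 14
(-10, 2, -11, 12, -7) → max 12
(2, -11, 12, -7, -8) → max 12
(-11, 12, -7, -8, -6) → max 12
(12, -7, -8, -6, -7) → max 12
(-7, -8, -6, -7, -6) → max -6
(-8, -6, -7, -6, 13) → max 13
(-6, -7, -6, 13, -10) → max 13
(-7, -6, 13, -10, -12) → max 13
(-6, 13, -10, -12, 12) → max 13
(13, -10, -12, 12, 15) → max 15
(-10, -12, 12, 15, 1) → max 15
(-12, 12, 15, 1, 1) → max 15
(12, 15, 1, 1, 3) → max 15
Smallest of these is -6.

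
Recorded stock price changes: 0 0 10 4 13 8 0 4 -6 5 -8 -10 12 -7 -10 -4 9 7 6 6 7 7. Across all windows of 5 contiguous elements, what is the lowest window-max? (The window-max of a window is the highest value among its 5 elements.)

5

[0, 0, 10, 4, 13] → max 13
[0, 10, 4, 13, 8] → max 13
[10, 4, 13, 8, 0] → max 13
[4, 13, 8, 0, 4] → max 13
[13, 8, 0, 4, -6] → max 13
[8, 0, 4, -6, 5] → max 8
[0, 4, -6, 5, -8] → max 5
[4, -6, 5, -8, -10] → max 5
[-6, 5, -8, -10, 12] → max 12
[5, -8, -10, 12, -7] → max 12
[-8, -10, 12, -7, -10] → max 12
[-10, 12, -7, -10, -4] → max 12
[12, -7, -10, -4, 9] → max 12
[-7, -10, -4, 9, 7] → max 9
[-10, -4, 9, 7, 6] → max 9
[-4, 9, 7, 6, 6] → max 9
[9, 7, 6, 6, 7] → max 9
[7, 6, 6, 7, 7] → max 7
Lowest of these is 5.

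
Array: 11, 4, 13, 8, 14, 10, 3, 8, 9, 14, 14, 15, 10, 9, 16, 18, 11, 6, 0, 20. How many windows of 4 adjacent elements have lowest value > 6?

[11, 4, 13, 8] → min 4
[4, 13, 8, 14] → min 4
[13, 8, 14, 10] → min 8  > 6 ✓
[8, 14, 10, 3] → min 3
[14, 10, 3, 8] → min 3
[10, 3, 8, 9] → min 3
[3, 8, 9, 14] → min 3
[8, 9, 14, 14] → min 8  > 6 ✓
[9, 14, 14, 15] → min 9  > 6 ✓
[14, 14, 15, 10] → min 10  > 6 ✓
[14, 15, 10, 9] → min 9  > 6 ✓
[15, 10, 9, 16] → min 9  > 6 ✓
[10, 9, 16, 18] → min 9  > 6 ✓
[9, 16, 18, 11] → min 9  > 6 ✓
[16, 18, 11, 6] → min 6
[18, 11, 6, 0] → min 0
[11, 6, 0, 20] → min 0
8 windows satisfy the condition.

8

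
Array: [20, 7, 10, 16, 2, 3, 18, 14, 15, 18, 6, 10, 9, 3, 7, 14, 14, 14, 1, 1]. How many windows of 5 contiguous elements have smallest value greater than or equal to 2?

20 7 10 16 2 → min 2  ≥ 2 ✓
7 10 16 2 3 → min 2  ≥ 2 ✓
10 16 2 3 18 → min 2  ≥ 2 ✓
16 2 3 18 14 → min 2  ≥ 2 ✓
2 3 18 14 15 → min 2  ≥ 2 ✓
3 18 14 15 18 → min 3  ≥ 2 ✓
18 14 15 18 6 → min 6  ≥ 2 ✓
14 15 18 6 10 → min 6  ≥ 2 ✓
15 18 6 10 9 → min 6  ≥ 2 ✓
18 6 10 9 3 → min 3  ≥ 2 ✓
6 10 9 3 7 → min 3  ≥ 2 ✓
10 9 3 7 14 → min 3  ≥ 2 ✓
9 3 7 14 14 → min 3  ≥ 2 ✓
3 7 14 14 14 → min 3  ≥ 2 ✓
7 14 14 14 1 → min 1
14 14 14 1 1 → min 1
14 windows satisfy the condition.

14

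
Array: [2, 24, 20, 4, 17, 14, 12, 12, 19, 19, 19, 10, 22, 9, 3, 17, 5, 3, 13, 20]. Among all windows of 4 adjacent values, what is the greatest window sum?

Window sums for each of the 17 positions:
[2, 24, 20, 4] → sum 50
[24, 20, 4, 17] → sum 65
[20, 4, 17, 14] → sum 55
[4, 17, 14, 12] → sum 47
[17, 14, 12, 12] → sum 55
[14, 12, 12, 19] → sum 57
[12, 12, 19, 19] → sum 62
[12, 19, 19, 19] → sum 69
[19, 19, 19, 10] → sum 67
[19, 19, 10, 22] → sum 70
[19, 10, 22, 9] → sum 60
[10, 22, 9, 3] → sum 44
[22, 9, 3, 17] → sum 51
[9, 3, 17, 5] → sum 34
[3, 17, 5, 3] → sum 28
[17, 5, 3, 13] → sum 38
[5, 3, 13, 20] → sum 41
Greatest of these is 70.

70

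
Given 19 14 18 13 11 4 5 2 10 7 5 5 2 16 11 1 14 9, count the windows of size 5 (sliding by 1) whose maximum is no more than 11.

5

19 14 18 13 11 → max 19
14 18 13 11 4 → max 18
18 13 11 4 5 → max 18
13 11 4 5 2 → max 13
11 4 5 2 10 → max 11  ≤ 11 ✓
4 5 2 10 7 → max 10  ≤ 11 ✓
5 2 10 7 5 → max 10  ≤ 11 ✓
2 10 7 5 5 → max 10  ≤ 11 ✓
10 7 5 5 2 → max 10  ≤ 11 ✓
7 5 5 2 16 → max 16
5 5 2 16 11 → max 16
5 2 16 11 1 → max 16
2 16 11 1 14 → max 16
16 11 1 14 9 → max 16
5 windows satisfy the condition.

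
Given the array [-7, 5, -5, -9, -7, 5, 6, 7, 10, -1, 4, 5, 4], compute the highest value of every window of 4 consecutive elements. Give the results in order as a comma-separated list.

5, 5, 5, 6, 7, 10, 10, 10, 10, 5

-7 5 -5 -9 → max 5
5 -5 -9 -7 → max 5
-5 -9 -7 5 → max 5
-9 -7 5 6 → max 6
-7 5 6 7 → max 7
5 6 7 10 → max 10
6 7 10 -1 → max 10
7 10 -1 4 → max 10
10 -1 4 5 → max 10
-1 4 5 4 → max 5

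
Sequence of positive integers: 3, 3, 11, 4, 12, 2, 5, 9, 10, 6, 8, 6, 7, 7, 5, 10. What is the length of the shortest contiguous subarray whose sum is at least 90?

add 3: running sum 3 < 90
add 3: running sum 6 < 90
add 11: running sum 17 < 90
add 4: running sum 21 < 90
add 12: running sum 33 < 90
add 2: running sum 35 < 90
add 5: running sum 40 < 90
add 9: running sum 49 < 90
add 10: running sum 59 < 90
add 6: running sum 65 < 90
add 8: running sum 73 < 90
add 6: running sum 79 < 90
add 7: running sum 86 < 90
add 7: shortest ending here [3, 11, 4, 12, 2, 5, 9, 10, 6, 8, 6, 7, 7] sum 90, len 13
add 5: shortest ending here [11, 4, 12, 2, 5, 9, 10, 6, 8, 6, 7, 7, 5] sum 92, len 13
add 10: shortest ending here [4, 12, 2, 5, 9, 10, 6, 8, 6, 7, 7, 5, 10] sum 91, len 13
Shortest qualifying length: 13.

13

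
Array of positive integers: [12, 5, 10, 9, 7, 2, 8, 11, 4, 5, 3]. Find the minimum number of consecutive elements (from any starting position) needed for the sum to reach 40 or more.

5

Extend right; whenever the sum reaches 40, record the length and shrink from the left:
add 12: running sum 12 < 40
add 5: running sum 17 < 40
add 10: running sum 27 < 40
add 9: running sum 36 < 40
end 4: [12, 5, 10, 9, 7] sum 43, len 5
end 5: [12, 5, 10, 9, 7, 2] sum 45, len 6
end 6: [5, 10, 9, 7, 2, 8] sum 41, len 6
end 7: [10, 9, 7, 2, 8, 11] sum 47, len 6
end 8: [9, 7, 2, 8, 11, 4] sum 41, len 6
end 9: [9, 7, 2, 8, 11, 4, 5] sum 46, len 7
end 10: [7, 2, 8, 11, 4, 5, 3] sum 40, len 7
Shortest qualifying length: 5.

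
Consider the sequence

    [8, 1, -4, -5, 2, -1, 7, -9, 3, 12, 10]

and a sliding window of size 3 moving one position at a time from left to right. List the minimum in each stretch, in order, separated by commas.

-4, -5, -5, -5, -1, -9, -9, -9, 3

8 1 -4 → min -4
1 -4 -5 → min -5
-4 -5 2 → min -5
-5 2 -1 → min -5
2 -1 7 → min -1
-1 7 -9 → min -9
7 -9 3 → min -9
-9 3 12 → min -9
3 12 10 → min 3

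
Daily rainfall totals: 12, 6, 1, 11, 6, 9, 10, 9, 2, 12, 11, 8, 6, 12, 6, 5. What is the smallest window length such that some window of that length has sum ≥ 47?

5

add 12: running sum 12 < 47
add 6: running sum 18 < 47
add 1: running sum 19 < 47
add 11: running sum 30 < 47
add 6: running sum 36 < 47
add 9: running sum 45 < 47
add 10: shortest ending here [12, 6, 1, 11, 6, 9, 10] sum 55, len 7
add 9: shortest ending here [6, 1, 11, 6, 9, 10, 9] sum 52, len 7
add 2: shortest ending here [11, 6, 9, 10, 9, 2] sum 47, len 6
add 12: shortest ending here [6, 9, 10, 9, 2, 12] sum 48, len 6
add 11: shortest ending here [9, 10, 9, 2, 12, 11] sum 53, len 6
add 8: shortest ending here [10, 9, 2, 12, 11, 8] sum 52, len 6
add 6: shortest ending here [9, 2, 12, 11, 8, 6] sum 48, len 6
add 12: shortest ending here [12, 11, 8, 6, 12] sum 49, len 5
add 6: shortest ending here [12, 11, 8, 6, 12, 6] sum 55, len 6
add 5: shortest ending here [11, 8, 6, 12, 6, 5] sum 48, len 6
Shortest qualifying length: 5.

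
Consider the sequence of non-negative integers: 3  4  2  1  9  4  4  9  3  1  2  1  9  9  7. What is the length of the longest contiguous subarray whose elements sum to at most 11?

Extend to the right; shrink from the left whenever the sum exceeds 11:
→ 3: sum 3, len 1
→ 4: sum 7, len 2
→ 2: sum 9, len 3
→ 1: sum 10, len 4
→ 9 (dropped 3, 4, 2): sum 10, len 2
→ 4 (dropped 1, 9): sum 4, len 1
→ 4: sum 8, len 2
→ 9 (dropped 4, 4): sum 9, len 1
→ 3 (dropped 9): sum 3, len 1
→ 1: sum 4, len 2
→ 2: sum 6, len 3
→ 1: sum 7, len 4
→ 9 (dropped 3, 1, 2): sum 10, len 2
→ 9 (dropped 1, 9): sum 9, len 1
→ 7 (dropped 9): sum 7, len 1
Longest length seen: 4.

4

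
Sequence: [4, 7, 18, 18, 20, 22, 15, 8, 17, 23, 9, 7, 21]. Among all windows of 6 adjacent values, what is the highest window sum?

105

Each size-6 window and its sum:
(4, 7, 18, 18, 20, 22) → sum 89
(7, 18, 18, 20, 22, 15) → sum 100
(18, 18, 20, 22, 15, 8) → sum 101
(18, 20, 22, 15, 8, 17) → sum 100
(20, 22, 15, 8, 17, 23) → sum 105
(22, 15, 8, 17, 23, 9) → sum 94
(15, 8, 17, 23, 9, 7) → sum 79
(8, 17, 23, 9, 7, 21) → sum 85
Highest of these is 105.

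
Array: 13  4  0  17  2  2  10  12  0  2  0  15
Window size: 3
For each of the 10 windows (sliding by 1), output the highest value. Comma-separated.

13, 17, 17, 17, 10, 12, 12, 12, 2, 15

13 4 0 → max 13
4 0 17 → max 17
0 17 2 → max 17
17 2 2 → max 17
2 2 10 → max 10
2 10 12 → max 12
10 12 0 → max 12
12 0 2 → max 12
0 2 0 → max 2
2 0 15 → max 15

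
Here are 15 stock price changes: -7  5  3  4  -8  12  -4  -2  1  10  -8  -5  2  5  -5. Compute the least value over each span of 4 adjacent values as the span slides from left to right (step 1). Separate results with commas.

Sliding a size-4 window across the 15 values:
-7 5 3 4 → min -7
5 3 4 -8 → min -8
3 4 -8 12 → min -8
4 -8 12 -4 → min -8
-8 12 -4 -2 → min -8
12 -4 -2 1 → min -4
-4 -2 1 10 → min -4
-2 1 10 -8 → min -8
1 10 -8 -5 → min -8
10 -8 -5 2 → min -8
-8 -5 2 5 → min -8
-5 2 5 -5 → min -5

-7, -8, -8, -8, -8, -4, -4, -8, -8, -8, -8, -5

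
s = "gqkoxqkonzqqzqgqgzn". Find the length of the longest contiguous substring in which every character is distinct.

6

add g: [g] len 1
add q: [g, q] len 2
add k: [g, q, k] len 3
add o: [g, q, k, o] len 4
add x: [g, q, k, o, x] len 5
add q (repeat q, move left end past it): [k, o, x, q] len 4
add k (repeat k, move left end past it): [o, x, q, k] len 4
add o (repeat o, move left end past it): [x, q, k, o] len 4
add n: [x, q, k, o, n] len 5
add z: [x, q, k, o, n, z] len 6
add q (repeat q, move left end past it): [k, o, n, z, q] len 5
add q (repeat q, move left end past it): [q] len 1
add z: [q, z] len 2
add q (repeat q, move left end past it): [z, q] len 2
add g: [z, q, g] len 3
add q (repeat q, move left end past it): [g, q] len 2
add g (repeat g, move left end past it): [q, g] len 2
add z: [q, g, z] len 3
add n: [q, g, z, n] len 4
Longest all-distinct length: 6.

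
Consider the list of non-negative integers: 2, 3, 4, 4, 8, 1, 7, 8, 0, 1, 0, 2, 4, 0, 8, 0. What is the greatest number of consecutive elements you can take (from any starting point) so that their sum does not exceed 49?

14

→ 2: sum 2, len 1
→ 3: sum 5, len 2
→ 4: sum 9, len 3
→ 4: sum 13, len 4
→ 8: sum 21, len 5
→ 1: sum 22, len 6
→ 7: sum 29, len 7
→ 8: sum 37, len 8
→ 0: sum 37, len 9
→ 1: sum 38, len 10
→ 0: sum 38, len 11
→ 2: sum 40, len 12
→ 4: sum 44, len 13
→ 0: sum 44, len 14
→ 8 (dropped 2, 3): sum 47, len 13
→ 0: sum 47, len 14
Longest length seen: 14.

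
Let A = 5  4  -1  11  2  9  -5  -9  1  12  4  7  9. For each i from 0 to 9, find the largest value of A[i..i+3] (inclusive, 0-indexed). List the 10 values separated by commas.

5 4 -1 11 → max 11
4 -1 11 2 → max 11
-1 11 2 9 → max 11
11 2 9 -5 → max 11
2 9 -5 -9 → max 9
9 -5 -9 1 → max 9
-5 -9 1 12 → max 12
-9 1 12 4 → max 12
1 12 4 7 → max 12
12 4 7 9 → max 12

11, 11, 11, 11, 9, 9, 12, 12, 12, 12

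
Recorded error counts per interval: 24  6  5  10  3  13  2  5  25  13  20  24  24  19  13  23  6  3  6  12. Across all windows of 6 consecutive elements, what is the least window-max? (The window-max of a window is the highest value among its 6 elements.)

13

24 6 5 10 3 13 → max 24
6 5 10 3 13 2 → max 13
5 10 3 13 2 5 → max 13
10 3 13 2 5 25 → max 25
3 13 2 5 25 13 → max 25
13 2 5 25 13 20 → max 25
2 5 25 13 20 24 → max 25
5 25 13 20 24 24 → max 25
25 13 20 24 24 19 → max 25
13 20 24 24 19 13 → max 24
20 24 24 19 13 23 → max 24
24 24 19 13 23 6 → max 24
24 19 13 23 6 3 → max 24
19 13 23 6 3 6 → max 23
13 23 6 3 6 12 → max 23
Least of these is 13.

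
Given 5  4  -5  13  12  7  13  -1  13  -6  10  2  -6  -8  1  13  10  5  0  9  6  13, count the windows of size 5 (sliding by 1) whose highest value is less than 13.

5 4 -5 13 12 → max 13
4 -5 13 12 7 → max 13
-5 13 12 7 13 → max 13
13 12 7 13 -1 → max 13
12 7 13 -1 13 → max 13
7 13 -1 13 -6 → max 13
13 -1 13 -6 10 → max 13
-1 13 -6 10 2 → max 13
13 -6 10 2 -6 → max 13
-6 10 2 -6 -8 → max 10  < 13 ✓
10 2 -6 -8 1 → max 10  < 13 ✓
2 -6 -8 1 13 → max 13
-6 -8 1 13 10 → max 13
-8 1 13 10 5 → max 13
1 13 10 5 0 → max 13
13 10 5 0 9 → max 13
10 5 0 9 6 → max 10  < 13 ✓
5 0 9 6 13 → max 13
3 windows satisfy the condition.

3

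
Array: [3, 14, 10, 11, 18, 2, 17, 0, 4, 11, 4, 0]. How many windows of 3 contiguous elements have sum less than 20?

4

3 14 10 → sum 27
14 10 11 → sum 35
10 11 18 → sum 39
11 18 2 → sum 31
18 2 17 → sum 37
2 17 0 → sum 19  < 20 ✓
17 0 4 → sum 21
0 4 11 → sum 15  < 20 ✓
4 11 4 → sum 19  < 20 ✓
11 4 0 → sum 15  < 20 ✓
4 windows satisfy the condition.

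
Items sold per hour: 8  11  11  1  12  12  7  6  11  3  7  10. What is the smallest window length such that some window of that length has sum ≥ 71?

8

add 8: running sum 8 < 71
add 11: running sum 19 < 71
add 11: running sum 30 < 71
add 1: running sum 31 < 71
add 12: running sum 43 < 71
add 12: running sum 55 < 71
add 7: running sum 62 < 71
add 6: running sum 68 < 71
end 8: [11, 11, 1, 12, 12, 7, 6, 11] sum 71, len 8
end 9: [11, 11, 1, 12, 12, 7, 6, 11, 3] sum 74, len 9
end 10: [11, 11, 1, 12, 12, 7, 6, 11, 3, 7] sum 81, len 10
end 11: [11, 1, 12, 12, 7, 6, 11, 3, 7, 10] sum 80, len 10
Shortest qualifying length: 8.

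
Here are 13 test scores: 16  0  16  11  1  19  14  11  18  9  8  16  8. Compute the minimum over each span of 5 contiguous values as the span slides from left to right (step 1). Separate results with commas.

(16, 0, 16, 11, 1) → min 0
(0, 16, 11, 1, 19) → min 0
(16, 11, 1, 19, 14) → min 1
(11, 1, 19, 14, 11) → min 1
(1, 19, 14, 11, 18) → min 1
(19, 14, 11, 18, 9) → min 9
(14, 11, 18, 9, 8) → min 8
(11, 18, 9, 8, 16) → min 8
(18, 9, 8, 16, 8) → min 8

0, 0, 1, 1, 1, 9, 8, 8, 8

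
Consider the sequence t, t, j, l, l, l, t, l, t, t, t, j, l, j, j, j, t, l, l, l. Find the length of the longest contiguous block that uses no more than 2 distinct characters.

8

[t] 1 distinct, len 1
[t, t] 1 distinct, len 2
[t, t, j] 2 distinct, len 3
[j, l] 2 distinct, len 2
[j, l, l] 2 distinct, len 3
[j, l, l, l] 2 distinct, len 4
[l, l, l, t] 2 distinct, len 4
[l, l, l, t, l] 2 distinct, len 5
[l, l, l, t, l, t] 2 distinct, len 6
[l, l, l, t, l, t, t] 2 distinct, len 7
[l, l, l, t, l, t, t, t] 2 distinct, len 8
[t, t, t, j] 2 distinct, len 4
[j, l] 2 distinct, len 2
[j, l, j] 2 distinct, len 3
[j, l, j, j] 2 distinct, len 4
[j, l, j, j, j] 2 distinct, len 5
[j, j, j, t] 2 distinct, len 4
[t, l] 2 distinct, len 2
[t, l, l] 2 distinct, len 3
[t, l, l, l] 2 distinct, len 4
Longest length with ≤2 distinct: 8.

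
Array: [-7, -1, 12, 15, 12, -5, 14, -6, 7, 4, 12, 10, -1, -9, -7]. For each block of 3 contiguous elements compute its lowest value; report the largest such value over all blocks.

12

[-7, -1, 12] → min -7
[-1, 12, 15] → min -1
[12, 15, 12] → min 12
[15, 12, -5] → min -5
[12, -5, 14] → min -5
[-5, 14, -6] → min -6
[14, -6, 7] → min -6
[-6, 7, 4] → min -6
[7, 4, 12] → min 4
[4, 12, 10] → min 4
[12, 10, -1] → min -1
[10, -1, -9] → min -9
[-1, -9, -7] → min -9
Largest of these is 12.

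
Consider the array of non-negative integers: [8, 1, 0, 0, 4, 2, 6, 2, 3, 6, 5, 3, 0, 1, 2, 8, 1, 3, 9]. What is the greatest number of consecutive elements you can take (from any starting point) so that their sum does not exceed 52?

→ 8: sum 8, len 1
→ 1: sum 9, len 2
→ 0: sum 9, len 3
→ 0: sum 9, len 4
→ 4: sum 13, len 5
→ 2: sum 15, len 6
→ 6: sum 21, len 7
→ 2: sum 23, len 8
→ 3: sum 26, len 9
→ 6: sum 32, len 10
→ 5: sum 37, len 11
→ 3: sum 40, len 12
→ 0: sum 40, len 13
→ 1: sum 41, len 14
→ 2: sum 43, len 15
→ 8: sum 51, len 16
→ 1: sum 52, len 17
→ 3 (dropped 8): sum 47, len 17
→ 9 (dropped 1, 0, 0, 4): sum 51, len 14
Longest length seen: 17.

17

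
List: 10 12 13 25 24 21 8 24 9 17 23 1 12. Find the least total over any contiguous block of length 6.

82

10 12 13 25 24 21 → sum 105
12 13 25 24 21 8 → sum 103
13 25 24 21 8 24 → sum 115
25 24 21 8 24 9 → sum 111
24 21 8 24 9 17 → sum 103
21 8 24 9 17 23 → sum 102
8 24 9 17 23 1 → sum 82
24 9 17 23 1 12 → sum 86
Least of these is 82.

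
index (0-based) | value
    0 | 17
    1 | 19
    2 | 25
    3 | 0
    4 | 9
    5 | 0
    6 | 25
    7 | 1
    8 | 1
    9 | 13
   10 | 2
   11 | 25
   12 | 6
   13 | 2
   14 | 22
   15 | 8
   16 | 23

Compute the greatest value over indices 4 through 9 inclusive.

Elements at indices 4..9: 9, 0, 25, 1, 1, 13
max(9, 0, 25, 1, 1, 13) = 25

25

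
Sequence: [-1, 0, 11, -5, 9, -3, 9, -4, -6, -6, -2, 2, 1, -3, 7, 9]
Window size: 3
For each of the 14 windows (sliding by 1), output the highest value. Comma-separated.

[-1, 0, 11] → max 11
[0, 11, -5] → max 11
[11, -5, 9] → max 11
[-5, 9, -3] → max 9
[9, -3, 9] → max 9
[-3, 9, -4] → max 9
[9, -4, -6] → max 9
[-4, -6, -6] → max -4
[-6, -6, -2] → max -2
[-6, -2, 2] → max 2
[-2, 2, 1] → max 2
[2, 1, -3] → max 2
[1, -3, 7] → max 7
[-3, 7, 9] → max 9

11, 11, 11, 9, 9, 9, 9, -4, -2, 2, 2, 2, 7, 9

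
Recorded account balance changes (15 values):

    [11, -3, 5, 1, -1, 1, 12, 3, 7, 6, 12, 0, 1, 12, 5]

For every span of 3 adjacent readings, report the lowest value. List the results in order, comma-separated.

-3, -3, -1, -1, -1, 1, 3, 3, 6, 0, 0, 0, 1

11 -3 5 → min -3
-3 5 1 → min -3
5 1 -1 → min -1
1 -1 1 → min -1
-1 1 12 → min -1
1 12 3 → min 1
12 3 7 → min 3
3 7 6 → min 3
7 6 12 → min 6
6 12 0 → min 0
12 0 1 → min 0
0 1 12 → min 0
1 12 5 → min 1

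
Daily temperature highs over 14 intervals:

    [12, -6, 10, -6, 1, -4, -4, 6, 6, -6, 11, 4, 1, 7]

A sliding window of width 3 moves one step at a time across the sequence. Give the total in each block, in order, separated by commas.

(12, -6, 10) → sum 16
(-6, 10, -6) → sum -2
(10, -6, 1) → sum 5
(-6, 1, -4) → sum -9
(1, -4, -4) → sum -7
(-4, -4, 6) → sum -2
(-4, 6, 6) → sum 8
(6, 6, -6) → sum 6
(6, -6, 11) → sum 11
(-6, 11, 4) → sum 9
(11, 4, 1) → sum 16
(4, 1, 7) → sum 12

16, -2, 5, -9, -7, -2, 8, 6, 11, 9, 16, 12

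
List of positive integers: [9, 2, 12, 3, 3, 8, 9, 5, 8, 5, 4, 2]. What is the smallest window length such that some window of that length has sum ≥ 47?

7

add 9: running sum 9 < 47
add 2: running sum 11 < 47
add 12: running sum 23 < 47
add 3: running sum 26 < 47
add 3: running sum 29 < 47
add 8: running sum 37 < 47
add 9: running sum 46 < 47
end 7: [9, 2, 12, 3, 3, 8, 9, 5] sum 51, len 8
end 8: [12, 3, 3, 8, 9, 5, 8] sum 48, len 7
end 9: [12, 3, 3, 8, 9, 5, 8, 5] sum 53, len 8
end 10: [12, 3, 3, 8, 9, 5, 8, 5, 4] sum 57, len 9
end 11: [3, 3, 8, 9, 5, 8, 5, 4, 2] sum 47, len 9
Shortest qualifying length: 7.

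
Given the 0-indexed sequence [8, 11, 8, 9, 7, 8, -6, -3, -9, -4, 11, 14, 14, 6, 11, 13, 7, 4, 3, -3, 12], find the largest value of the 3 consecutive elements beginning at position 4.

8

Elements at indices 4..6: 7, 8, -6
max(7, 8, -6) = 8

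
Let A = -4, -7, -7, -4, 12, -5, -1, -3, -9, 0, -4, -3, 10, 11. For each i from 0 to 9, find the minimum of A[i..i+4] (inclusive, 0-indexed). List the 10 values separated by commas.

-7, -7, -7, -5, -9, -9, -9, -9, -9, -4

[-4, -7, -7, -4, 12] → min -7
[-7, -7, -4, 12, -5] → min -7
[-7, -4, 12, -5, -1] → min -7
[-4, 12, -5, -1, -3] → min -5
[12, -5, -1, -3, -9] → min -9
[-5, -1, -3, -9, 0] → min -9
[-1, -3, -9, 0, -4] → min -9
[-3, -9, 0, -4, -3] → min -9
[-9, 0, -4, -3, 10] → min -9
[0, -4, -3, 10, 11] → min -4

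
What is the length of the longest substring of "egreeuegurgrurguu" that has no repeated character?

4

[e] len 1
[e, g] len 2
[e, g, r] len 3
[g, r, e] len 3
[e] len 1
[e, u] len 2
[u, e] len 2
[u, e, g] len 3
[e, g, u] len 3
[e, g, u, r] len 4
[u, r, g] len 3
[g, r] len 2
[g, r, u] len 3
[u, r] len 2
[u, r, g] len 3
[r, g, u] len 3
[u] len 1
Longest all-distinct length: 4.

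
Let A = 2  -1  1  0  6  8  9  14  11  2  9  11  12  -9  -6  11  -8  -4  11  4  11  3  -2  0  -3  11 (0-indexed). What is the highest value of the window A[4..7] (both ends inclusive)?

14

Elements at indices 4..7: 6, 8, 9, 14
max(6, 8, 9, 14) = 14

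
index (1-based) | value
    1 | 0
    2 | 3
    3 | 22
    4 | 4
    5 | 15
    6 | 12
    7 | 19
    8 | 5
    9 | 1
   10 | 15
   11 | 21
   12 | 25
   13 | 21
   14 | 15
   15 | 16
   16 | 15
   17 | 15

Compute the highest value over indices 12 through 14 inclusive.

Elements at indices 12..14: 25, 21, 15
max(25, 21, 15) = 25

25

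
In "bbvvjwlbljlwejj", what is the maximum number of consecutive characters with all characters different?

5

add b: [b] len 1
add b (repeat b, move left end past it): [b] len 1
add v: [b, v] len 2
add v (repeat v, move left end past it): [v] len 1
add j: [v, j] len 2
add w: [v, j, w] len 3
add l: [v, j, w, l] len 4
add b: [v, j, w, l, b] len 5
add l (repeat l, move left end past it): [b, l] len 2
add j: [b, l, j] len 3
add l (repeat l, move left end past it): [j, l] len 2
add w: [j, l, w] len 3
add e: [j, l, w, e] len 4
add j (repeat j, move left end past it): [l, w, e, j] len 4
add j (repeat j, move left end past it): [j] len 1
Longest all-distinct length: 5.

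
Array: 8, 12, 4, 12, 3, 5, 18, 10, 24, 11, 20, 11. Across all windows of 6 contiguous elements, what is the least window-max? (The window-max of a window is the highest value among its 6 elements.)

12

Each size-6 window and its max:
8 12 4 12 3 5 → max 12
12 4 12 3 5 18 → max 18
4 12 3 5 18 10 → max 18
12 3 5 18 10 24 → max 24
3 5 18 10 24 11 → max 24
5 18 10 24 11 20 → max 24
18 10 24 11 20 11 → max 24
Least of these is 12.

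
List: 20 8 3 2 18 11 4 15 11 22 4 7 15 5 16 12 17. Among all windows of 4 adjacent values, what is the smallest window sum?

31

[20, 8, 3, 2] → sum 33
[8, 3, 2, 18] → sum 31
[3, 2, 18, 11] → sum 34
[2, 18, 11, 4] → sum 35
[18, 11, 4, 15] → sum 48
[11, 4, 15, 11] → sum 41
[4, 15, 11, 22] → sum 52
[15, 11, 22, 4] → sum 52
[11, 22, 4, 7] → sum 44
[22, 4, 7, 15] → sum 48
[4, 7, 15, 5] → sum 31
[7, 15, 5, 16] → sum 43
[15, 5, 16, 12] → sum 48
[5, 16, 12, 17] → sum 50
Smallest of these is 31.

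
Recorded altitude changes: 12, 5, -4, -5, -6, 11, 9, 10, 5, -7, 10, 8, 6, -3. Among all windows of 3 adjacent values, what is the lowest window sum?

Each size-3 window and its sum:
[12, 5, -4] → sum 13
[5, -4, -5] → sum -4
[-4, -5, -6] → sum -15
[-5, -6, 11] → sum 0
[-6, 11, 9] → sum 14
[11, 9, 10] → sum 30
[9, 10, 5] → sum 24
[10, 5, -7] → sum 8
[5, -7, 10] → sum 8
[-7, 10, 8] → sum 11
[10, 8, 6] → sum 24
[8, 6, -3] → sum 11
Lowest of these is -15.

-15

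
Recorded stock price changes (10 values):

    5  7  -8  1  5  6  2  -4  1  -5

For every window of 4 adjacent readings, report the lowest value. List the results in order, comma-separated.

-8, -8, -8, 1, -4, -4, -5

Sliding a size-4 window across the 10 values:
[5, 7, -8, 1] → min -8
[7, -8, 1, 5] → min -8
[-8, 1, 5, 6] → min -8
[1, 5, 6, 2] → min 1
[5, 6, 2, -4] → min -4
[6, 2, -4, 1] → min -4
[2, -4, 1, -5] → min -5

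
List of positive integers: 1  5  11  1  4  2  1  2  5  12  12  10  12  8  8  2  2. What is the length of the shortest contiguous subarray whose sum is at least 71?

9

add 1: running sum 1 < 71
add 5: running sum 6 < 71
add 11: running sum 17 < 71
add 1: running sum 18 < 71
add 4: running sum 22 < 71
add 2: running sum 24 < 71
add 1: running sum 25 < 71
add 2: running sum 27 < 71
add 5: running sum 32 < 71
add 12: running sum 44 < 71
add 12: running sum 56 < 71
add 10: running sum 66 < 71
add 12: shortest ending here [11, 1, 4, 2, 1, 2, 5, 12, 12, 10, 12] sum 72, len 11
add 8: shortest ending here [11, 1, 4, 2, 1, 2, 5, 12, 12, 10, 12, 8] sum 80, len 12
add 8: shortest ending here [2, 1, 2, 5, 12, 12, 10, 12, 8, 8] sum 72, len 10
add 2: shortest ending here [2, 5, 12, 12, 10, 12, 8, 8, 2] sum 71, len 9
add 2: shortest ending here [5, 12, 12, 10, 12, 8, 8, 2, 2] sum 71, len 9
Shortest qualifying length: 9.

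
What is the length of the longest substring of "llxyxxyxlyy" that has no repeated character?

3

[l] len 1
[l] len 1
[l, x] len 2
[l, x, y] len 3
[y, x] len 2
[x] len 1
[x, y] len 2
[y, x] len 2
[y, x, l] len 3
[x, l, y] len 3
[y] len 1
Longest all-distinct length: 3.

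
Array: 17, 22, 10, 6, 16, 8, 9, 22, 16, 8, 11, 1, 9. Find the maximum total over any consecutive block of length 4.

57

Window sums for each of the 10 positions:
(17, 22, 10, 6) → sum 55
(22, 10, 6, 16) → sum 54
(10, 6, 16, 8) → sum 40
(6, 16, 8, 9) → sum 39
(16, 8, 9, 22) → sum 55
(8, 9, 22, 16) → sum 55
(9, 22, 16, 8) → sum 55
(22, 16, 8, 11) → sum 57
(16, 8, 11, 1) → sum 36
(8, 11, 1, 9) → sum 29
Maximum of these is 57.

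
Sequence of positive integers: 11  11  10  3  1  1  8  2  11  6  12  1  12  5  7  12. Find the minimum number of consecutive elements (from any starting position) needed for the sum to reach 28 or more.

3

Extend right; whenever the sum reaches 28, record the length and shrink from the left:
add 11: running sum 11 < 28
add 11: running sum 22 < 28
end 2: [11, 11, 10] sum 32, len 3
end 3: [11, 11, 10, 3] sum 35, len 4
end 4: [11, 11, 10, 3, 1] sum 36, len 5
end 5: [11, 11, 10, 3, 1, 1] sum 37, len 6
end 6: [11, 10, 3, 1, 1, 8] sum 34, len 6
end 7: [11, 10, 3, 1, 1, 8, 2] sum 36, len 7
end 8: [10, 3, 1, 1, 8, 2, 11] sum 36, len 7
end 9: [1, 8, 2, 11, 6] sum 28, len 5
end 10: [11, 6, 12] sum 29, len 3
end 11: [11, 6, 12, 1] sum 30, len 4
end 12: [6, 12, 1, 12] sum 31, len 4
end 13: [12, 1, 12, 5] sum 30, len 4
end 14: [12, 1, 12, 5, 7] sum 37, len 5
end 15: [12, 5, 7, 12] sum 36, len 4
Shortest qualifying length: 3.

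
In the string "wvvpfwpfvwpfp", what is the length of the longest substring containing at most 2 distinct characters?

Extend right; when distinct count exceeds 2, shrink from the left:
[w] 1 distinct, len 1
[w, v] 2 distinct, len 2
[w, v, v] 2 distinct, len 3
[v, v, p] 2 distinct, len 3
[p, f] 2 distinct, len 2
[f, w] 2 distinct, len 2
[w, p] 2 distinct, len 2
[p, f] 2 distinct, len 2
[f, v] 2 distinct, len 2
[v, w] 2 distinct, len 2
[w, p] 2 distinct, len 2
[p, f] 2 distinct, len 2
[p, f, p] 2 distinct, len 3
Longest length with ≤2 distinct: 3.

3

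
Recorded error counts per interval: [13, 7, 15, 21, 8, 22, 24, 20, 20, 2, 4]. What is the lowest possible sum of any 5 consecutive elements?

Window sums for each of the 7 positions:
13 7 15 21 8 → sum 64
7 15 21 8 22 → sum 73
15 21 8 22 24 → sum 90
21 8 22 24 20 → sum 95
8 22 24 20 20 → sum 94
22 24 20 20 2 → sum 88
24 20 20 2 4 → sum 70
Lowest of these is 64.

64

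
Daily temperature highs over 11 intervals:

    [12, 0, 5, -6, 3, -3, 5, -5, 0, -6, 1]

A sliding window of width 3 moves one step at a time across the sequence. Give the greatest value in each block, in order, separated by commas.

12, 5, 5, 3, 5, 5, 5, 0, 1

12 0 5 → max 12
0 5 -6 → max 5
5 -6 3 → max 5
-6 3 -3 → max 3
3 -3 5 → max 5
-3 5 -5 → max 5
5 -5 0 → max 5
-5 0 -6 → max 0
0 -6 1 → max 1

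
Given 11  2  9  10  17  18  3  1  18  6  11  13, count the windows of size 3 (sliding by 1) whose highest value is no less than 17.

11 2 9 → max 11
2 9 10 → max 10
9 10 17 → max 17  ≥ 17 ✓
10 17 18 → max 18  ≥ 17 ✓
17 18 3 → max 18  ≥ 17 ✓
18 3 1 → max 18  ≥ 17 ✓
3 1 18 → max 18  ≥ 17 ✓
1 18 6 → max 18  ≥ 17 ✓
18 6 11 → max 18  ≥ 17 ✓
6 11 13 → max 13
7 windows satisfy the condition.

7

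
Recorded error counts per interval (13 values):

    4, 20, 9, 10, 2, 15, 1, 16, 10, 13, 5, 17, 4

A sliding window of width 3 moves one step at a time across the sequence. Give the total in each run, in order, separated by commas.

(4, 20, 9) → sum 33
(20, 9, 10) → sum 39
(9, 10, 2) → sum 21
(10, 2, 15) → sum 27
(2, 15, 1) → sum 18
(15, 1, 16) → sum 32
(1, 16, 10) → sum 27
(16, 10, 13) → sum 39
(10, 13, 5) → sum 28
(13, 5, 17) → sum 35
(5, 17, 4) → sum 26

33, 39, 21, 27, 18, 32, 27, 39, 28, 35, 26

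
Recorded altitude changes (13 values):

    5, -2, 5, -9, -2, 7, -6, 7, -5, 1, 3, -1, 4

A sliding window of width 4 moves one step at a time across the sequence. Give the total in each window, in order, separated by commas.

Sliding a size-4 window across the 13 values:
(5, -2, 5, -9) → sum -1
(-2, 5, -9, -2) → sum -8
(5, -9, -2, 7) → sum 1
(-9, -2, 7, -6) → sum -10
(-2, 7, -6, 7) → sum 6
(7, -6, 7, -5) → sum 3
(-6, 7, -5, 1) → sum -3
(7, -5, 1, 3) → sum 6
(-5, 1, 3, -1) → sum -2
(1, 3, -1, 4) → sum 7

-1, -8, 1, -10, 6, 3, -3, 6, -2, 7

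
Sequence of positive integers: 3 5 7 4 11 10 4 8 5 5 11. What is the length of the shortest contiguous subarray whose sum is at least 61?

add 3: running sum 3 < 61
add 5: running sum 8 < 61
add 7: running sum 15 < 61
add 4: running sum 19 < 61
add 11: running sum 30 < 61
add 10: running sum 40 < 61
add 4: running sum 44 < 61
add 8: running sum 52 < 61
add 5: running sum 57 < 61
add 5: shortest ending here [3, 5, 7, 4, 11, 10, 4, 8, 5, 5] sum 62, len 10
add 11: shortest ending here [7, 4, 11, 10, 4, 8, 5, 5, 11] sum 65, len 9
Shortest qualifying length: 9.

9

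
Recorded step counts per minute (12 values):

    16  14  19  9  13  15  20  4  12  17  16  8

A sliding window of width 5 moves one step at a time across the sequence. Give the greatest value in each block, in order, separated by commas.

19, 19, 20, 20, 20, 20, 20, 17

[16, 14, 19, 9, 13] → max 19
[14, 19, 9, 13, 15] → max 19
[19, 9, 13, 15, 20] → max 20
[9, 13, 15, 20, 4] → max 20
[13, 15, 20, 4, 12] → max 20
[15, 20, 4, 12, 17] → max 20
[20, 4, 12, 17, 16] → max 20
[4, 12, 17, 16, 8] → max 17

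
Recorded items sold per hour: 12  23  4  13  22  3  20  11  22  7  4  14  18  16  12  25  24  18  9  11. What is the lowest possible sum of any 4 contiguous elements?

12 23 4 13 → sum 52
23 4 13 22 → sum 62
4 13 22 3 → sum 42
13 22 3 20 → sum 58
22 3 20 11 → sum 56
3 20 11 22 → sum 56
20 11 22 7 → sum 60
11 22 7 4 → sum 44
22 7 4 14 → sum 47
7 4 14 18 → sum 43
4 14 18 16 → sum 52
14 18 16 12 → sum 60
18 16 12 25 → sum 71
16 12 25 24 → sum 77
12 25 24 18 → sum 79
25 24 18 9 → sum 76
24 18 9 11 → sum 62
Lowest of these is 42.

42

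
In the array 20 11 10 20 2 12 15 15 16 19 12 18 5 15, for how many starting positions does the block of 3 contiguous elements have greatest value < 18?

(20, 11, 10) → max 20
(11, 10, 20) → max 20
(10, 20, 2) → max 20
(20, 2, 12) → max 20
(2, 12, 15) → max 15  < 18 ✓
(12, 15, 15) → max 15  < 18 ✓
(15, 15, 16) → max 16  < 18 ✓
(15, 16, 19) → max 19
(16, 19, 12) → max 19
(19, 12, 18) → max 19
(12, 18, 5) → max 18
(18, 5, 15) → max 18
3 windows satisfy the condition.

3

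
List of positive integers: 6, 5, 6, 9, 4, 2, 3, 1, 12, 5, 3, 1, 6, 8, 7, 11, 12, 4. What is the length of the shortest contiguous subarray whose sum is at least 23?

2

Extend right; whenever the sum reaches 23, record the length and shrink from the left:
add 6: running sum 6 < 23
add 5: running sum 11 < 23
add 6: running sum 17 < 23
end 3: [6, 5, 6, 9] sum 26, len 4
end 4: [5, 6, 9, 4] sum 24, len 4
end 5: [5, 6, 9, 4, 2] sum 26, len 5
end 6: [6, 9, 4, 2, 3] sum 24, len 5
end 7: [6, 9, 4, 2, 3, 1] sum 25, len 6
end 8: [9, 4, 2, 3, 1, 12] sum 31, len 6
end 9: [2, 3, 1, 12, 5] sum 23, len 5
end 10: [3, 1, 12, 5, 3] sum 24, len 5
end 11: [3, 1, 12, 5, 3, 1] sum 25, len 6
end 12: [12, 5, 3, 1, 6] sum 27, len 5
end 13: [5, 3, 1, 6, 8] sum 23, len 5
end 14: [3, 1, 6, 8, 7] sum 25, len 5
end 15: [8, 7, 11] sum 26, len 3
end 16: [11, 12] sum 23, len 2
end 17: [11, 12, 4] sum 27, len 3
Shortest qualifying length: 2.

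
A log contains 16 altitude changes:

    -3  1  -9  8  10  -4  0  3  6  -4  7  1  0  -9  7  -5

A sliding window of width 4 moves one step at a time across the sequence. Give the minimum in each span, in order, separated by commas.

-3 1 -9 8 → min -9
1 -9 8 10 → min -9
-9 8 10 -4 → min -9
8 10 -4 0 → min -4
10 -4 0 3 → min -4
-4 0 3 6 → min -4
0 3 6 -4 → min -4
3 6 -4 7 → min -4
6 -4 7 1 → min -4
-4 7 1 0 → min -4
7 1 0 -9 → min -9
1 0 -9 7 → min -9
0 -9 7 -5 → min -9

-9, -9, -9, -4, -4, -4, -4, -4, -4, -4, -9, -9, -9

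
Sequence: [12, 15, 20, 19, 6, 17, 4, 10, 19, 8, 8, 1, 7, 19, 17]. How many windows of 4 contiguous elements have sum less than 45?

12 15 20 19 → sum 66
15 20 19 6 → sum 60
20 19 6 17 → sum 62
19 6 17 4 → sum 46
6 17 4 10 → sum 37  < 45 ✓
17 4 10 19 → sum 50
4 10 19 8 → sum 41  < 45 ✓
10 19 8 8 → sum 45
19 8 8 1 → sum 36  < 45 ✓
8 8 1 7 → sum 24  < 45 ✓
8 1 7 19 → sum 35  < 45 ✓
1 7 19 17 → sum 44  < 45 ✓
6 windows satisfy the condition.

6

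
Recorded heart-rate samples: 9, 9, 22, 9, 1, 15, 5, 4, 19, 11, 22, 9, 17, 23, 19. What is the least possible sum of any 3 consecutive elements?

9 9 22 → sum 40
9 22 9 → sum 40
22 9 1 → sum 32
9 1 15 → sum 25
1 15 5 → sum 21
15 5 4 → sum 24
5 4 19 → sum 28
4 19 11 → sum 34
19 11 22 → sum 52
11 22 9 → sum 42
22 9 17 → sum 48
9 17 23 → sum 49
17 23 19 → sum 59
Least of these is 21.

21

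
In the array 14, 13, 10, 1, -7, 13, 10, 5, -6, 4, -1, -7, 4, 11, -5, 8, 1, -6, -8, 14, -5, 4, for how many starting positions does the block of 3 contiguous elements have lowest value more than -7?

[14, 13, 10] → min 10  > -7 ✓
[13, 10, 1] → min 1  > -7 ✓
[10, 1, -7] → min -7
[1, -7, 13] → min -7
[-7, 13, 10] → min -7
[13, 10, 5] → min 5  > -7 ✓
[10, 5, -6] → min -6  > -7 ✓
[5, -6, 4] → min -6  > -7 ✓
[-6, 4, -1] → min -6  > -7 ✓
[4, -1, -7] → min -7
[-1, -7, 4] → min -7
[-7, 4, 11] → min -7
[4, 11, -5] → min -5  > -7 ✓
[11, -5, 8] → min -5  > -7 ✓
[-5, 8, 1] → min -5  > -7 ✓
[8, 1, -6] → min -6  > -7 ✓
[1, -6, -8] → min -8
[-6, -8, 14] → min -8
[-8, 14, -5] → min -8
[14, -5, 4] → min -5  > -7 ✓
11 windows satisfy the condition.

11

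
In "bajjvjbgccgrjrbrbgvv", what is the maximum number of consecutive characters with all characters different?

5

[b] len 1
[b, a] len 2
[b, a, j] len 3
[j] len 1
[j, v] len 2
[v, j] len 2
[v, j, b] len 3
[v, j, b, g] len 4
[v, j, b, g, c] len 5
[c] len 1
[c, g] len 2
[c, g, r] len 3
[c, g, r, j] len 4
[j, r] len 2
[j, r, b] len 3
[b, r] len 2
[r, b] len 2
[r, b, g] len 3
[r, b, g, v] len 4
[v] len 1
Longest all-distinct length: 5.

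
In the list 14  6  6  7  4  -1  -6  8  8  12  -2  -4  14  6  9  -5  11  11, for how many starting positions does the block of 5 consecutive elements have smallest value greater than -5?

6

14 6 6 7 4 → min 4  > -5 ✓
6 6 7 4 -1 → min -1  > -5 ✓
6 7 4 -1 -6 → min -6
7 4 -1 -6 8 → min -6
4 -1 -6 8 8 → min -6
-1 -6 8 8 12 → min -6
-6 8 8 12 -2 → min -6
8 8 12 -2 -4 → min -4  > -5 ✓
8 12 -2 -4 14 → min -4  > -5 ✓
12 -2 -4 14 6 → min -4  > -5 ✓
-2 -4 14 6 9 → min -4  > -5 ✓
-4 14 6 9 -5 → min -5
14 6 9 -5 11 → min -5
6 9 -5 11 11 → min -5
6 windows satisfy the condition.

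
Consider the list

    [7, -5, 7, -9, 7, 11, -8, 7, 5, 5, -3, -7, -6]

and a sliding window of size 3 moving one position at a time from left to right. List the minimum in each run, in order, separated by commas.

Sliding a size-3 window across the 13 values:
7 -5 7 → min -5
-5 7 -9 → min -9
7 -9 7 → min -9
-9 7 11 → min -9
7 11 -8 → min -8
11 -8 7 → min -8
-8 7 5 → min -8
7 5 5 → min 5
5 5 -3 → min -3
5 -3 -7 → min -7
-3 -7 -6 → min -7

-5, -9, -9, -9, -8, -8, -8, 5, -3, -7, -7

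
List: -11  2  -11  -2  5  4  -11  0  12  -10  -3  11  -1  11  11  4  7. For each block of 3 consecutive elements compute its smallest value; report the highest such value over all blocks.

4

(-11, 2, -11) → min -11
(2, -11, -2) → min -11
(-11, -2, 5) → min -11
(-2, 5, 4) → min -2
(5, 4, -11) → min -11
(4, -11, 0) → min -11
(-11, 0, 12) → min -11
(0, 12, -10) → min -10
(12, -10, -3) → min -10
(-10, -3, 11) → min -10
(-3, 11, -1) → min -3
(11, -1, 11) → min -1
(-1, 11, 11) → min -1
(11, 11, 4) → min 4
(11, 4, 7) → min 4
Highest of these is 4.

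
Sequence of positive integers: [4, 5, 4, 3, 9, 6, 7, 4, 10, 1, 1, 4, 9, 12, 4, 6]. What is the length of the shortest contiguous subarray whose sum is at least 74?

Extend right; whenever the sum reaches 74, record the length and shrink from the left:
add 4: running sum 4 < 74
add 5: running sum 9 < 74
add 4: running sum 13 < 74
add 3: running sum 16 < 74
add 9: running sum 25 < 74
add 6: running sum 31 < 74
add 7: running sum 38 < 74
add 4: running sum 42 < 74
add 10: running sum 52 < 74
add 1: running sum 53 < 74
add 1: running sum 54 < 74
add 4: running sum 58 < 74
add 9: running sum 67 < 74
add 12: shortest ending here [5, 4, 3, 9, 6, 7, 4, 10, 1, 1, 4, 9, 12] sum 75, len 13
add 4: shortest ending here [4, 3, 9, 6, 7, 4, 10, 1, 1, 4, 9, 12, 4] sum 74, len 13
add 6: shortest ending here [3, 9, 6, 7, 4, 10, 1, 1, 4, 9, 12, 4, 6] sum 76, len 13
Shortest qualifying length: 13.

13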